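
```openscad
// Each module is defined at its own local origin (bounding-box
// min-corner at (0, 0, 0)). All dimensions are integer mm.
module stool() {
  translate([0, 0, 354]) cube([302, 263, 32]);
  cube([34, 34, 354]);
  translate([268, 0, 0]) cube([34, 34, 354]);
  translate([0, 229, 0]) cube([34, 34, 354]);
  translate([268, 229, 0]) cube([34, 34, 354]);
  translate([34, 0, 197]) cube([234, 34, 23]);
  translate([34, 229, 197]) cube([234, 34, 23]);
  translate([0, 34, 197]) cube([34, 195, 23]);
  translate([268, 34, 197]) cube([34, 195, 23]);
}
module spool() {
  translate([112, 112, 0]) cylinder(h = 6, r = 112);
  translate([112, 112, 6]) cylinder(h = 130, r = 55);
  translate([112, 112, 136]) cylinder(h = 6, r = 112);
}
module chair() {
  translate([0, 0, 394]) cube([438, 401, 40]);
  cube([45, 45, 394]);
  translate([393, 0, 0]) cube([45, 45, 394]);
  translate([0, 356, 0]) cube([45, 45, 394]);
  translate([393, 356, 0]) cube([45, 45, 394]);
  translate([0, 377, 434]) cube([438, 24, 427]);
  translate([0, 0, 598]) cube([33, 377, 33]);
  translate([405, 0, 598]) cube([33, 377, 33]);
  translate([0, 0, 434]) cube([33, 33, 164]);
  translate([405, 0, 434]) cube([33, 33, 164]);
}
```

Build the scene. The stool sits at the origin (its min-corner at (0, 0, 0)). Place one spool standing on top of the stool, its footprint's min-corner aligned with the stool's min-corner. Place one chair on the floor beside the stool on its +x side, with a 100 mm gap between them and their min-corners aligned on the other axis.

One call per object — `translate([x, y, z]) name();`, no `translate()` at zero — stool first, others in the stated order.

stool();
translate([0, 0, 386]) spool();
translate([402, 0, 0]) chair();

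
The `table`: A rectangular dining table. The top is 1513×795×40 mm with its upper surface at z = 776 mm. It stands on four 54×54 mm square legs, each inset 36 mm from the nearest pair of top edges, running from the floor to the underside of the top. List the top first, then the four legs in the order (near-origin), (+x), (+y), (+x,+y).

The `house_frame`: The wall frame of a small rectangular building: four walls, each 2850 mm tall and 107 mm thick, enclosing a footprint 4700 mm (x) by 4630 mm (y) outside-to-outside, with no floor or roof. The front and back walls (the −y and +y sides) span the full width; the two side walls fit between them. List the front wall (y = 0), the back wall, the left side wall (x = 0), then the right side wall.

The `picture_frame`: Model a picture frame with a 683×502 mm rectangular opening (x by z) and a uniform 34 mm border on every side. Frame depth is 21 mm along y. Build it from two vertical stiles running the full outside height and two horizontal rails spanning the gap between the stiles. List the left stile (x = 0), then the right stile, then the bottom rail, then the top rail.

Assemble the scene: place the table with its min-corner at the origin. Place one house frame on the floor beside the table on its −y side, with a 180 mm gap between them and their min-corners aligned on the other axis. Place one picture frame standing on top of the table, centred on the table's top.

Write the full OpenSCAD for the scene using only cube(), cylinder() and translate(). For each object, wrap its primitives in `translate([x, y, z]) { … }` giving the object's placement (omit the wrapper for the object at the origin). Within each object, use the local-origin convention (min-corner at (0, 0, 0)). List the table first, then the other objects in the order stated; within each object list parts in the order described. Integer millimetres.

translate([0, 0, 736]) cube([1513, 795, 40]);
translate([36, 36, 0]) cube([54, 54, 736]);
translate([1423, 36, 0]) cube([54, 54, 736]);
translate([36, 705, 0]) cube([54, 54, 736]);
translate([1423, 705, 0]) cube([54, 54, 736]);
translate([0, -4810, 0]) {
  cube([4700, 107, 2850]);
  translate([0, 4523, 0]) cube([4700, 107, 2850]);
  translate([0, 107, 0]) cube([107, 4416, 2850]);
  translate([4593, 107, 0]) cube([107, 4416, 2850]);
}
translate([381, 387, 776]) {
  cube([34, 21, 570]);
  translate([717, 0, 0]) cube([34, 21, 570]);
  translate([34, 0, 0]) cube([683, 21, 34]);
  translate([34, 0, 536]) cube([683, 21, 34]);
}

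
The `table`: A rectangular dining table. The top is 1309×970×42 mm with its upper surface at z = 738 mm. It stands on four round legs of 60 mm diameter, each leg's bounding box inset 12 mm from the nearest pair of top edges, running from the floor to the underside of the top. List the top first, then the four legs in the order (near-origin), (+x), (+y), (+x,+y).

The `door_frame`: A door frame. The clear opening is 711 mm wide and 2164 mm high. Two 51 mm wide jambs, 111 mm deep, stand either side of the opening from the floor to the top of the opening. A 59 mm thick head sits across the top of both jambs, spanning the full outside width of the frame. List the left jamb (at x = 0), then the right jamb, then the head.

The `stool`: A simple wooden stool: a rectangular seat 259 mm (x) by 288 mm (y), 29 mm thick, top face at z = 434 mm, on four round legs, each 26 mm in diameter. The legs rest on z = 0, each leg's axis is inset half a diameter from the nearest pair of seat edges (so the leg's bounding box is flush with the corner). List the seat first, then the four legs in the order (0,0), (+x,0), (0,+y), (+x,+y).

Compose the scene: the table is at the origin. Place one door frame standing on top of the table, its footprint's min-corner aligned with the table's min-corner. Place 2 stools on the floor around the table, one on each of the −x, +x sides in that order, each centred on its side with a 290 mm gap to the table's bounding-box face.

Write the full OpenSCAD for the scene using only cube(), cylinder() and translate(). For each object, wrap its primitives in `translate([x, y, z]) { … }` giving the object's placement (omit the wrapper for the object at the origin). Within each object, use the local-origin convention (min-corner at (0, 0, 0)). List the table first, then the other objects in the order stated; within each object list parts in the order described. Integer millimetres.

translate([0, 0, 696]) cube([1309, 970, 42]);
translate([42, 42, 0]) cylinder(h = 696, r = 30);
translate([1267, 42, 0]) cylinder(h = 696, r = 30);
translate([42, 928, 0]) cylinder(h = 696, r = 30);
translate([1267, 928, 0]) cylinder(h = 696, r = 30);
translate([0, 0, 738]) {
  cube([51, 111, 2164]);
  translate([762, 0, 0]) cube([51, 111, 2164]);
  translate([0, 0, 2164]) cube([813, 111, 59]);
}
translate([-549, 341, 0]) {
  translate([0, 0, 405]) cube([259, 288, 29]);
  translate([13, 13, 0]) cylinder(h = 405, r = 13);
  translate([246, 13, 0]) cylinder(h = 405, r = 13);
  translate([13, 275, 0]) cylinder(h = 405, r = 13);
  translate([246, 275, 0]) cylinder(h = 405, r = 13);
}
translate([1599, 341, 0]) {
  translate([0, 0, 405]) cube([259, 288, 29]);
  translate([13, 13, 0]) cylinder(h = 405, r = 13);
  translate([246, 13, 0]) cylinder(h = 405, r = 13);
  translate([13, 275, 0]) cylinder(h = 405, r = 13);
  translate([246, 275, 0]) cylinder(h = 405, r = 13);
}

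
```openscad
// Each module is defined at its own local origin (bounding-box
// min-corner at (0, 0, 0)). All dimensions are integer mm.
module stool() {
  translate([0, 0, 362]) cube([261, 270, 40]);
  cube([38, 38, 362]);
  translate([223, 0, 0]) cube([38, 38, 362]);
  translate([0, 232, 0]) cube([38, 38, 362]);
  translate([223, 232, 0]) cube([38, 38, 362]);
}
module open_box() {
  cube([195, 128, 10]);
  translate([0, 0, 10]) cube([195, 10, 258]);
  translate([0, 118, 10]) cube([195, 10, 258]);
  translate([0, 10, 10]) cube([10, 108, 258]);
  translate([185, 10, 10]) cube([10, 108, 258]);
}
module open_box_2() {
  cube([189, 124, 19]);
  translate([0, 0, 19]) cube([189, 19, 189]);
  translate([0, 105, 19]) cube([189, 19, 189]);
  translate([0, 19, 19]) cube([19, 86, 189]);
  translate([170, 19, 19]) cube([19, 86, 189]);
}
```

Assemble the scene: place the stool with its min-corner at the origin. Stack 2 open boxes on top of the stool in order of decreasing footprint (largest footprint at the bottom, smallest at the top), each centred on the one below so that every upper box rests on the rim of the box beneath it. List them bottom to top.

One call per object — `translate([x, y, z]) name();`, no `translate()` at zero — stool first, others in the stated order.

stool();
translate([33, 71, 402]) open_box();
translate([36, 73, 670]) open_box_2();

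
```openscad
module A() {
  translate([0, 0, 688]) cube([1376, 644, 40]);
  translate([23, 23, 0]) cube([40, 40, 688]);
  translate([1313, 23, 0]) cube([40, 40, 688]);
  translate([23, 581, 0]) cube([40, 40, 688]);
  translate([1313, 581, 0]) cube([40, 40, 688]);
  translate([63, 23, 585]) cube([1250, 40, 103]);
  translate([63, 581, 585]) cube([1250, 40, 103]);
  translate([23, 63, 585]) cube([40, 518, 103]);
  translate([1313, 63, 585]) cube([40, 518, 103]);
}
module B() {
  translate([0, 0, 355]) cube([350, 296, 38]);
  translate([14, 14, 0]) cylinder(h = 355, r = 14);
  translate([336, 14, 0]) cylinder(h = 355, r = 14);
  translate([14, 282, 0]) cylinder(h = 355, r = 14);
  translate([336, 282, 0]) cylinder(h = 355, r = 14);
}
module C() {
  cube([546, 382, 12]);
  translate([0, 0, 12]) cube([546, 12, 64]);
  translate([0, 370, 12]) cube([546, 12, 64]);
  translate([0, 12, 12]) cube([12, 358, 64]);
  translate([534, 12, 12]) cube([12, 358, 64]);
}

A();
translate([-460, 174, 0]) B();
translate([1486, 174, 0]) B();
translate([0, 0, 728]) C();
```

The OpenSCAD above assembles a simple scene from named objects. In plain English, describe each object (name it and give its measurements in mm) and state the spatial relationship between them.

A is a table with a 1376×644 mm rectangular top, 40 mm thick, top surface at z = 728 mm, supported by four 40×40 mm square legs, each inset 23 mm from the nearest pair of top edges, running from the floor. Four apron rails, 40 mm thick and 103 mm tall, run between adjacent legs with their top edges flush with the underside of the top and their outer faces flush with the legs' outer faces.

B is a four-legged stool. The seat is 350×296 mm, 38 mm thick, top at z = 393 mm. It stands on four round legs, each 28 mm in diameter, from z = 0 to the seat underside, each leg's axis is inset half a diameter from the nearest pair of seat edges (so the leg's bounding box is flush with the corner).

C is an open storage box with external size 546×382×76 mm and wall thickness 12 mm (the base is also 12 mm thick). The base covers the whole footprint; the four walls stand on the base, with the y-facing walls full-width and the x-facing walls fitting between their inner faces.

Two stools sit around the table at the −x, +x sides. The open box is on top of the table.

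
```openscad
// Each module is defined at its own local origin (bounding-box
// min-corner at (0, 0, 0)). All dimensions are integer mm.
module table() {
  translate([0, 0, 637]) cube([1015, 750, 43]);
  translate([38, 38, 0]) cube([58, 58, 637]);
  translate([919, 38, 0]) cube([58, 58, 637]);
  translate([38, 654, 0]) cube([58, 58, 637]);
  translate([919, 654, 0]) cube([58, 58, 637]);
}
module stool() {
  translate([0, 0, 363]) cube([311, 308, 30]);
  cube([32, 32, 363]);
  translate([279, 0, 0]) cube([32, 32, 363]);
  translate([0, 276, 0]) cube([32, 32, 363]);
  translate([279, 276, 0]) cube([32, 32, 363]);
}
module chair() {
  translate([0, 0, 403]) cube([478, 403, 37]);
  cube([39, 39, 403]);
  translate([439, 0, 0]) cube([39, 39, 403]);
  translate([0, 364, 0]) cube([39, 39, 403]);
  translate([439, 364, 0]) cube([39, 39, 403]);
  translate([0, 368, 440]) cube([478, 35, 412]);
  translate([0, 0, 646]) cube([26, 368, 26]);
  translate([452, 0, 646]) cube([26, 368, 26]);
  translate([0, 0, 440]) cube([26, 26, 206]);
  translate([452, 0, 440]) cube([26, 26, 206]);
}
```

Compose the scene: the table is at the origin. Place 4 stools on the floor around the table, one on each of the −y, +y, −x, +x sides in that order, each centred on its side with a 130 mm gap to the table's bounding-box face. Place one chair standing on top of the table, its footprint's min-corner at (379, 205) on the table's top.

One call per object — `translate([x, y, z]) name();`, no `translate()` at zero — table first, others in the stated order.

table();
translate([352, -438, 0]) stool();
translate([352, 880, 0]) stool();
translate([-441, 221, 0]) stool();
translate([1145, 221, 0]) stool();
translate([379, 205, 680]) chair();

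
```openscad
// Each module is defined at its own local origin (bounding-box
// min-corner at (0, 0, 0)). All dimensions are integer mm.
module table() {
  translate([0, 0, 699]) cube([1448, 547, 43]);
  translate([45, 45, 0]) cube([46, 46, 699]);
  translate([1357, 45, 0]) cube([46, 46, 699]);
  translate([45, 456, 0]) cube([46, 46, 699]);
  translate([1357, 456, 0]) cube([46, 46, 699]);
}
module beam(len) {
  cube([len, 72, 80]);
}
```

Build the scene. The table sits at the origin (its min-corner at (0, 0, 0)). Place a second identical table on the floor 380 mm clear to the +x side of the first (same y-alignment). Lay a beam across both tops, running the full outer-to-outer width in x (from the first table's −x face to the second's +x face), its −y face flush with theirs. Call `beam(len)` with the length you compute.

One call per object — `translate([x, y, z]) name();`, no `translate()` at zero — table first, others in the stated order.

table();
translate([1828, 0, 0]) table();
translate([0, 0, 742]) beam(3276);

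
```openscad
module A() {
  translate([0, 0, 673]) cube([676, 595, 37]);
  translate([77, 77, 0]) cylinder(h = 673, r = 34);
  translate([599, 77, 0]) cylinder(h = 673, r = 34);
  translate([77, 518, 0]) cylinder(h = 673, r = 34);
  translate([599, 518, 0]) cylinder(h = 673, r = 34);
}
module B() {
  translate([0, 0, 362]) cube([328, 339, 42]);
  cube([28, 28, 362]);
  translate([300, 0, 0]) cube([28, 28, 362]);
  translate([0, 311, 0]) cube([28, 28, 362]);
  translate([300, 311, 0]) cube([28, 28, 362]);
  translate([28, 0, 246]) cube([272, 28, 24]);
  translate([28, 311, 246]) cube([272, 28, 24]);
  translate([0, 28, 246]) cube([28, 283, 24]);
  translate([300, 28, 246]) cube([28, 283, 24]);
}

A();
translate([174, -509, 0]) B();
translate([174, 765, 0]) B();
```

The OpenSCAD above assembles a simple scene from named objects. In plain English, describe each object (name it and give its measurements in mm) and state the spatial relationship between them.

A is a table with a 676×595 mm rectangular top, 37 mm thick, top surface at z = 710 mm, supported by four round legs of 68 mm diameter, each leg's bounding box inset 43 mm from the nearest pair of top edges, running from the floor.

B is a four-legged stool. The seat is a 328×339×42 mm slab whose top surface is at z = 404 mm; four square legs, each 28×28 mm in cross-section, run from the floor (z = 0) to the underside of the seat, each flush with a corner of the seat. Four stretchers, 28 mm wide and 24 mm tall, connect adjacent legs with their undersides at z = 246 mm, each running between the inner faces of the legs it joins and aligned with the legs' outer faces on the other axis.

Two stools sit around the table at the −y, +y sides.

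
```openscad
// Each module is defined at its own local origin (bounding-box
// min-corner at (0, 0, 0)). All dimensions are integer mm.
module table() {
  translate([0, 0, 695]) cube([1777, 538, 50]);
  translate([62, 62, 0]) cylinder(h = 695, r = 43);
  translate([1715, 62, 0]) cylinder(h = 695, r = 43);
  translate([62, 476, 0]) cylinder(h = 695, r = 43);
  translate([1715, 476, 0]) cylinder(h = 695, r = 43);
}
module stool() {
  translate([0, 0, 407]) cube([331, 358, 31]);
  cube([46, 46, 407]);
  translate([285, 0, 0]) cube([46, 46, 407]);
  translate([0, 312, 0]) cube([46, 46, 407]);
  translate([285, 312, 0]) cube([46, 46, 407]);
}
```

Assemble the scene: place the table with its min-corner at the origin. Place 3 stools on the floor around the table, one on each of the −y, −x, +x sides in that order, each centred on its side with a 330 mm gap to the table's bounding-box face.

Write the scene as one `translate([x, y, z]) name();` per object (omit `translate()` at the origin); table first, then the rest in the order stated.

table();
translate([723, -688, 0]) stool();
translate([-661, 90, 0]) stool();
translate([2107, 90, 0]) stool();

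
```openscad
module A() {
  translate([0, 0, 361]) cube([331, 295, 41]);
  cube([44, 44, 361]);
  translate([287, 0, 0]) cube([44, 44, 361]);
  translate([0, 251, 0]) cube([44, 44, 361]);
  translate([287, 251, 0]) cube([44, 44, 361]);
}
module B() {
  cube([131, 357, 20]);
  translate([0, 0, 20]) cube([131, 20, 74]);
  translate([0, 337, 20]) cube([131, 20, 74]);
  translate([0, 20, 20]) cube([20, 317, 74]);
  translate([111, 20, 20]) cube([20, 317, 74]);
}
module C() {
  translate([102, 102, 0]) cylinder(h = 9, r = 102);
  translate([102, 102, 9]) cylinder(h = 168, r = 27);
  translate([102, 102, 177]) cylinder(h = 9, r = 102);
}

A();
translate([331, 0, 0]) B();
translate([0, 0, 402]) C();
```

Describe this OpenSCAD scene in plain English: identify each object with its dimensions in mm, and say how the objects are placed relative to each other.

A is a simple wooden stool: a rectangular seat 331 mm (x) by 295 mm (y), 41 mm thick, top face at z = 402 mm, on four square legs, each 44×44 mm in cross-section. The legs rest on z = 0, each flush with a corner of the seat.

B is an open storage box with external size 131×357×94 mm and wall thickness 20 mm (the base is also 20 mm thick). The base covers the whole footprint; the four walls stand on the base, with the y-facing walls full-width and the x-facing walls fitting between their inner faces.

C is a spool: two coaxial disc flanges of radius 102 mm and thickness 9 mm, joined by a core cylinder of radius 27 mm and height 168 mm. The lower flange rests on z = 0 and the three cylinders share a vertical axis.

The open box is against the stool's +x side, with their −y faces flush. The spool is on top of the stool.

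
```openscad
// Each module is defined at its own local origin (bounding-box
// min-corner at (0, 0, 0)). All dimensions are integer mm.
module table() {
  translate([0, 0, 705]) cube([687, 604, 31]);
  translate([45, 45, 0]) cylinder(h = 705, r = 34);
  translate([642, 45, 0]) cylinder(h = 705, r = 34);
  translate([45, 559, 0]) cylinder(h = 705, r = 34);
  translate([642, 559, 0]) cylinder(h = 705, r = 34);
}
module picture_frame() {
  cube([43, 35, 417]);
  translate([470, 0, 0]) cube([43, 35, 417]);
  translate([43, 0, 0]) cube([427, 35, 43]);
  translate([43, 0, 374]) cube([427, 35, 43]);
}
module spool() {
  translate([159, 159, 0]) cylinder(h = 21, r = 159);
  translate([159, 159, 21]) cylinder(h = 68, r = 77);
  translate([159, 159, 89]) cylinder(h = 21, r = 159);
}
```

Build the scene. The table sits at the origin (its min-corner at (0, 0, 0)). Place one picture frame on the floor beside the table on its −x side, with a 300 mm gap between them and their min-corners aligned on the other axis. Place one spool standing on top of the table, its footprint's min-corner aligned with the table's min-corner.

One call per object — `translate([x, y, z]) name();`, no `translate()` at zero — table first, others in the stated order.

table();
translate([-813, 0, 0]) picture_frame();
translate([0, 0, 736]) spool();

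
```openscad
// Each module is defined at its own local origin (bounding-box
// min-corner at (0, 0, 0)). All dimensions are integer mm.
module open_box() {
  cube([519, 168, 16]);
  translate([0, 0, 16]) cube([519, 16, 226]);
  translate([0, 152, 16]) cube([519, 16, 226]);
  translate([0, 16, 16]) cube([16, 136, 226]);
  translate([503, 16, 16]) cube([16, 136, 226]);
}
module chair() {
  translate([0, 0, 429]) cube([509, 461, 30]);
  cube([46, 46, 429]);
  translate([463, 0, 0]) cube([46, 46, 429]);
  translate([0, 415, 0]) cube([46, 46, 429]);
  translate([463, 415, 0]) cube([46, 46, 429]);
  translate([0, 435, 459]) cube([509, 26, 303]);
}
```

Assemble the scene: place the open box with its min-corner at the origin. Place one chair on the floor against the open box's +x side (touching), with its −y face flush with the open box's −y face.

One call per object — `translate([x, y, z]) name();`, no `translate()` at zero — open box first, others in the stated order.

open_box();
translate([519, 0, 0]) chair();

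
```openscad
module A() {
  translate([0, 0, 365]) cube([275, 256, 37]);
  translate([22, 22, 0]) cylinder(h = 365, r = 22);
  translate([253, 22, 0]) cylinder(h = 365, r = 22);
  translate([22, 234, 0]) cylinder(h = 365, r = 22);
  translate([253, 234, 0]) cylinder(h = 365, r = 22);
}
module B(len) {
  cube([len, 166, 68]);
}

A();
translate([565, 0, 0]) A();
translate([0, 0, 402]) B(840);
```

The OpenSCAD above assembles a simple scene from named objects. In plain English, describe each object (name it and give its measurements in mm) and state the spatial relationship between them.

A is a four-legged stool. The seat is a 275×256×37 mm slab whose top surface is at z = 402 mm; four round legs, each 44 mm in diameter, run from the floor (z = 0) to the underside of the seat, each leg's axis is inset half a diameter from the nearest pair of seat edges (so the leg's bounding box is flush with the corner).

B is a rectangular beam 840 mm long (x), 166 mm deep (y), 68 mm thick (z).

The beam spans the tops of two stools placed 290 mm apart, resting at z = 402 mm.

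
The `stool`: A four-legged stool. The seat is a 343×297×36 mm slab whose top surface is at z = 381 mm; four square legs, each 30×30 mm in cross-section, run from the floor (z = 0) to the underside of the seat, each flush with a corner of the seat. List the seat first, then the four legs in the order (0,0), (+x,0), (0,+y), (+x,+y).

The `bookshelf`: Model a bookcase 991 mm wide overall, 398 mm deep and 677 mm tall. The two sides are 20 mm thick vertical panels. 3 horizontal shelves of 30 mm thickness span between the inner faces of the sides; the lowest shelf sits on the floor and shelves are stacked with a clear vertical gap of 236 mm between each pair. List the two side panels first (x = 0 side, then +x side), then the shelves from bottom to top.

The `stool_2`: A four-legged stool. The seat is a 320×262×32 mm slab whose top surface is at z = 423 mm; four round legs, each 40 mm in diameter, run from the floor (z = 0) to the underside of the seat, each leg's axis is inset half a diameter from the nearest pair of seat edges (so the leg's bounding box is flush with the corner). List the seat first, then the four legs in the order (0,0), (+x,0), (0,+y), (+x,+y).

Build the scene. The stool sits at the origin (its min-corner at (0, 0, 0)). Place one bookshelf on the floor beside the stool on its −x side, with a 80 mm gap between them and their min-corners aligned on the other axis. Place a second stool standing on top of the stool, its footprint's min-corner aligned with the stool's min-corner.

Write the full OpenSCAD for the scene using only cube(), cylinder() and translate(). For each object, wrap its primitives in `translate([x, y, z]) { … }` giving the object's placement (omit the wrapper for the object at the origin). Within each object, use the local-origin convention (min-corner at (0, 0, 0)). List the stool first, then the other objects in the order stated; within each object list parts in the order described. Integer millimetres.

translate([0, 0, 345]) cube([343, 297, 36]);
cube([30, 30, 345]);
translate([313, 0, 0]) cube([30, 30, 345]);
translate([0, 267, 0]) cube([30, 30, 345]);
translate([313, 267, 0]) cube([30, 30, 345]);
translate([-1071, 0, 0]) {
  cube([20, 398, 677]);
  translate([971, 0, 0]) cube([20, 398, 677]);
  translate([20, 0, 0]) cube([951, 398, 30]);
  translate([20, 0, 266]) cube([951, 398, 30]);
  translate([20, 0, 532]) cube([951, 398, 30]);
}
translate([0, 0, 381]) {
  translate([0, 0, 391]) cube([320, 262, 32]);
  translate([20, 20, 0]) cylinder(h = 391, r = 20);
  translate([300, 20, 0]) cylinder(h = 391, r = 20);
  translate([20, 242, 0]) cylinder(h = 391, r = 20);
  translate([300, 242, 0]) cylinder(h = 391, r = 20);
}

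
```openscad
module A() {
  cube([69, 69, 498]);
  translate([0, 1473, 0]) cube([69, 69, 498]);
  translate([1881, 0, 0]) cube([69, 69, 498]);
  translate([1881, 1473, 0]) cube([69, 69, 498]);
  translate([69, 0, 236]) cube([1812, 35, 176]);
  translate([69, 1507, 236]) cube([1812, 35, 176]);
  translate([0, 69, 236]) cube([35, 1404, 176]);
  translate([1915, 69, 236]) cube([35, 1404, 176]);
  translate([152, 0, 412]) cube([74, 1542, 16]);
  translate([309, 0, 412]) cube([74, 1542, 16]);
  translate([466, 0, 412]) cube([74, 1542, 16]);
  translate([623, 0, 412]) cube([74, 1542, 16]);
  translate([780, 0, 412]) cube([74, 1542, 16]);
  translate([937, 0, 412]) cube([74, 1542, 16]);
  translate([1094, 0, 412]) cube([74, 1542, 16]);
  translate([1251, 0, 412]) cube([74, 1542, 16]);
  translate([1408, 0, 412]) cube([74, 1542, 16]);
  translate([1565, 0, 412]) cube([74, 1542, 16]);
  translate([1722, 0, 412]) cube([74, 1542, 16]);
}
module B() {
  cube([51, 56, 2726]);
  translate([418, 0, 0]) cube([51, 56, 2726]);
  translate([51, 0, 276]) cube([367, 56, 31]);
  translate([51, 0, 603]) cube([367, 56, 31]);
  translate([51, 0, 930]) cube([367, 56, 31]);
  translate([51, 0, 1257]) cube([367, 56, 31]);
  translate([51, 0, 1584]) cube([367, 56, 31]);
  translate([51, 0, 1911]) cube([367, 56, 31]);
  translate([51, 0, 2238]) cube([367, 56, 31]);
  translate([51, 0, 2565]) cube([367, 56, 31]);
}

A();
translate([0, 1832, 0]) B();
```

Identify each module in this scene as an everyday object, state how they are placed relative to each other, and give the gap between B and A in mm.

The ladder's nearest face is 290 mm from the bed frame's +y face.

A is a bed frame. B is a ladder. The ladder is on the floor beside the bed frame on its +y side. The gap between the ladder and the bed frame is 290 mm.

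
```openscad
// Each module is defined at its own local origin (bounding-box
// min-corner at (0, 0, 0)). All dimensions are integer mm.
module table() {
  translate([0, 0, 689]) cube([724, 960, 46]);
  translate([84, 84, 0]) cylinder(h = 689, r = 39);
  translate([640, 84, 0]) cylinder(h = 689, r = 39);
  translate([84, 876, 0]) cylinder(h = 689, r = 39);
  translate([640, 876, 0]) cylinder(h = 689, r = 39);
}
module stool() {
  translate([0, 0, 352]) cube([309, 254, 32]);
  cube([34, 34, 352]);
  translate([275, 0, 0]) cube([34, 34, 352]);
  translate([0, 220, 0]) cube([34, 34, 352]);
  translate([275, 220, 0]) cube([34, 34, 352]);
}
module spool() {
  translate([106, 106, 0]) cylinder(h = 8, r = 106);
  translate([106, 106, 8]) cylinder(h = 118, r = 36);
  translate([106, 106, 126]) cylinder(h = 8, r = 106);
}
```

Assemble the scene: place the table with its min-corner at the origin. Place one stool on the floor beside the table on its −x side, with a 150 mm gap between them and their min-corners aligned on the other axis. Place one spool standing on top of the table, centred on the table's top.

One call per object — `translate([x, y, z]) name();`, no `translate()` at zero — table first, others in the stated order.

table();
translate([-459, 0, 0]) stool();
translate([256, 374, 735]) spool();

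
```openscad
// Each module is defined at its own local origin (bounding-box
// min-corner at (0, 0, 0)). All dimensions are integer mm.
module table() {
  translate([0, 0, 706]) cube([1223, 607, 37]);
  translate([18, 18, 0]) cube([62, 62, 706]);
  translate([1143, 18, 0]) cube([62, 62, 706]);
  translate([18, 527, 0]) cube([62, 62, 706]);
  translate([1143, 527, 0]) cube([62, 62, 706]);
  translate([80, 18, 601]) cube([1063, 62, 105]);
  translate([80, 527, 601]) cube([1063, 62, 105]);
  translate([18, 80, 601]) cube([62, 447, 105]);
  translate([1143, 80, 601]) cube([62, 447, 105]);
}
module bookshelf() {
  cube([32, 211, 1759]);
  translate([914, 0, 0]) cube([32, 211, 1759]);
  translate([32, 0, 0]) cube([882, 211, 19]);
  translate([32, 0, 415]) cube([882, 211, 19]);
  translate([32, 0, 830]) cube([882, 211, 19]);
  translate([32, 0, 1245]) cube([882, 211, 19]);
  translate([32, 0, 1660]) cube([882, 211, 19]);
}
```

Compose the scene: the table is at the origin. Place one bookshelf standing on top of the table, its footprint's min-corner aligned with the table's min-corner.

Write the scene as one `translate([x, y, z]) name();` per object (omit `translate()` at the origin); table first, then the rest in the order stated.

table();
translate([0, 0, 743]) bookshelf();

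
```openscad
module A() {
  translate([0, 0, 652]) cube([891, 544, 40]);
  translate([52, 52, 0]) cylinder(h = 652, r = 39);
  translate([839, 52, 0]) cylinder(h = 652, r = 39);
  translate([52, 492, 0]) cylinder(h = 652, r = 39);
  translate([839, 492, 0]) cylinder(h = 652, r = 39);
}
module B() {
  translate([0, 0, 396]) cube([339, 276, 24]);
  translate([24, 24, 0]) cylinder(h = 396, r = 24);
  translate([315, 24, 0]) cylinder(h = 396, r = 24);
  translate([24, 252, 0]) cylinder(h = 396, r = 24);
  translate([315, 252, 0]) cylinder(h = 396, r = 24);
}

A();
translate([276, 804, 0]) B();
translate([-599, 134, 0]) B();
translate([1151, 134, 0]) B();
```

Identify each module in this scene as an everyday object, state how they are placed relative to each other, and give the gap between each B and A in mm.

A is a table. B is a stool. Three stools sit around the table at the +y, −x, +x sides. The gap between each stool and the table is 260 mm.

Each stool's nearest face is 260 mm from the table's bounding box.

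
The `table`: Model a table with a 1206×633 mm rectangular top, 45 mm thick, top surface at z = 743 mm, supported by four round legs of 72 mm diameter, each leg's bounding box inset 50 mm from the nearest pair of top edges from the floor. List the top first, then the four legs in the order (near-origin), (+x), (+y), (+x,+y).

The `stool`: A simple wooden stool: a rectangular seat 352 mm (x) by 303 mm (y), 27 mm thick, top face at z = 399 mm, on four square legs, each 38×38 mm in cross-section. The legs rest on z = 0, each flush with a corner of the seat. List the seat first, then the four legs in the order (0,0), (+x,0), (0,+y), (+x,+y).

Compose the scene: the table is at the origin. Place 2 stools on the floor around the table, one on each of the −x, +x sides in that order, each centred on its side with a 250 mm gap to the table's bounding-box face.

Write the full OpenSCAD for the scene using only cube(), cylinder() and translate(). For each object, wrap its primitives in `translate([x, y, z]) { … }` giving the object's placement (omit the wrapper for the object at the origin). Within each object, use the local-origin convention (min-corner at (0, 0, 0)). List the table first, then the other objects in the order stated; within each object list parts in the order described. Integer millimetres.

translate([0, 0, 698]) cube([1206, 633, 45]);
translate([86, 86, 0]) cylinder(h = 698, r = 36);
translate([1120, 86, 0]) cylinder(h = 698, r = 36);
translate([86, 547, 0]) cylinder(h = 698, r = 36);
translate([1120, 547, 0]) cylinder(h = 698, r = 36);
translate([-602, 165, 0]) {
  translate([0, 0, 372]) cube([352, 303, 27]);
  cube([38, 38, 372]);
  translate([314, 0, 0]) cube([38, 38, 372]);
  translate([0, 265, 0]) cube([38, 38, 372]);
  translate([314, 265, 0]) cube([38, 38, 372]);
}
translate([1456, 165, 0]) {
  translate([0, 0, 372]) cube([352, 303, 27]);
  cube([38, 38, 372]);
  translate([314, 0, 0]) cube([38, 38, 372]);
  translate([0, 265, 0]) cube([38, 38, 372]);
  translate([314, 265, 0]) cube([38, 38, 372]);
}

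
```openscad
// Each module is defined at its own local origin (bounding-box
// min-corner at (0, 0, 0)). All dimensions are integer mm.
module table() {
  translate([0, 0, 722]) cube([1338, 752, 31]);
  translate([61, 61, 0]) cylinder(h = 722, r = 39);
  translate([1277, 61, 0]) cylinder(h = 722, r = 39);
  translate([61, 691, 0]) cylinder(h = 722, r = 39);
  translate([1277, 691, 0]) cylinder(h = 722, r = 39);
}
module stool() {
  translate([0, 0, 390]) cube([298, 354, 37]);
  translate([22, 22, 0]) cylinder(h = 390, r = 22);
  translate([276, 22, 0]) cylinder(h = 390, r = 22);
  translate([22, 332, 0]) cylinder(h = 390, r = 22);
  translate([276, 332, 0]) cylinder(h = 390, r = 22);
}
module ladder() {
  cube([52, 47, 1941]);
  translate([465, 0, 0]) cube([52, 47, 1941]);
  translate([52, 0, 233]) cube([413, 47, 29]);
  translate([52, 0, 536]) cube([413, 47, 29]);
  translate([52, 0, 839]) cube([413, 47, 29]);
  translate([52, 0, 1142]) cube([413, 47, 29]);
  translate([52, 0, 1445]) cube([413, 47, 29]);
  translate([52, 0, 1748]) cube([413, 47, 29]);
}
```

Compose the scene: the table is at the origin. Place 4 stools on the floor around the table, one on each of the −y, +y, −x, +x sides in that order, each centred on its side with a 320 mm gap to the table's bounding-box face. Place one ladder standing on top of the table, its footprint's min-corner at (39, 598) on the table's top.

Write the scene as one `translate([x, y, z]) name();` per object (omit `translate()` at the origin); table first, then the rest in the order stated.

table();
translate([520, -674, 0]) stool();
translate([520, 1072, 0]) stool();
translate([-618, 199, 0]) stool();
translate([1658, 199, 0]) stool();
translate([39, 598, 753]) ladder();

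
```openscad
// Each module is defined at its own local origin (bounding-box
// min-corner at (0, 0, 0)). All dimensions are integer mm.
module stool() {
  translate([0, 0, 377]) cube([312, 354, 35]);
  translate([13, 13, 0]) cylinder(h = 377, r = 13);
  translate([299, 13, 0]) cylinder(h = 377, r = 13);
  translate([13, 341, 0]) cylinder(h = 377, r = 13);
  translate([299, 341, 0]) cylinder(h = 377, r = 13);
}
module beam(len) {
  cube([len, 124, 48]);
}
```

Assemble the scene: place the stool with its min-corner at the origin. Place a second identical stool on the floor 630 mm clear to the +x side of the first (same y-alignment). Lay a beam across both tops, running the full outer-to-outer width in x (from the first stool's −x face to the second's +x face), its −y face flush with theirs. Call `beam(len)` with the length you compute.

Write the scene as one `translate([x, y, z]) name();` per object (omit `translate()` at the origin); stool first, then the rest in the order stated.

stool();
translate([942, 0, 0]) stool();
translate([0, 0, 412]) beam(1254);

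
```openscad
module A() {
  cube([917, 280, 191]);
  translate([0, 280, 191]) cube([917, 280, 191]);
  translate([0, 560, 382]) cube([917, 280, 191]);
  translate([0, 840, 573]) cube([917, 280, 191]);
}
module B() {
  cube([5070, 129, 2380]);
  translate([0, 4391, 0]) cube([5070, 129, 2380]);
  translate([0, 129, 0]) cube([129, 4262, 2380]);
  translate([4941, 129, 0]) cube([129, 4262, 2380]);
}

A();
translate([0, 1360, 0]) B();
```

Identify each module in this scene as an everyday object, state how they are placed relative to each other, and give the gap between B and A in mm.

A is a staircase. B is a house frame. The house frame is on the floor beside the staircase on its +y side. The gap between the house frame and the staircase is 240 mm.

The house frame's nearest face is 240 mm from the staircase's +y face.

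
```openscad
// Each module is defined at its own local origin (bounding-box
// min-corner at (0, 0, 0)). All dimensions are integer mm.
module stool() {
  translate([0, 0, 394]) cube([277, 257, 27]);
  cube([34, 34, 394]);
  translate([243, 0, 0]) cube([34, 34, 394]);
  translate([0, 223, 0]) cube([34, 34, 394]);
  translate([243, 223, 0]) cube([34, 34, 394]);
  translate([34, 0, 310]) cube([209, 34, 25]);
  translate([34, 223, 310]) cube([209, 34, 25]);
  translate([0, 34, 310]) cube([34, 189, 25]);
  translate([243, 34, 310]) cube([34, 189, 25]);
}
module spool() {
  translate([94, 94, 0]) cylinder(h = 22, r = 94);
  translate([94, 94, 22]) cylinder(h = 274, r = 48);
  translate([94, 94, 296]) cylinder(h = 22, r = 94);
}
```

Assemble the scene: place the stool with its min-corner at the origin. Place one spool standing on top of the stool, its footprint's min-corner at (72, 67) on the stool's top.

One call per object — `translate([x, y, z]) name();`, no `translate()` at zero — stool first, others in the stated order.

stool();
translate([72, 67, 421]) spool();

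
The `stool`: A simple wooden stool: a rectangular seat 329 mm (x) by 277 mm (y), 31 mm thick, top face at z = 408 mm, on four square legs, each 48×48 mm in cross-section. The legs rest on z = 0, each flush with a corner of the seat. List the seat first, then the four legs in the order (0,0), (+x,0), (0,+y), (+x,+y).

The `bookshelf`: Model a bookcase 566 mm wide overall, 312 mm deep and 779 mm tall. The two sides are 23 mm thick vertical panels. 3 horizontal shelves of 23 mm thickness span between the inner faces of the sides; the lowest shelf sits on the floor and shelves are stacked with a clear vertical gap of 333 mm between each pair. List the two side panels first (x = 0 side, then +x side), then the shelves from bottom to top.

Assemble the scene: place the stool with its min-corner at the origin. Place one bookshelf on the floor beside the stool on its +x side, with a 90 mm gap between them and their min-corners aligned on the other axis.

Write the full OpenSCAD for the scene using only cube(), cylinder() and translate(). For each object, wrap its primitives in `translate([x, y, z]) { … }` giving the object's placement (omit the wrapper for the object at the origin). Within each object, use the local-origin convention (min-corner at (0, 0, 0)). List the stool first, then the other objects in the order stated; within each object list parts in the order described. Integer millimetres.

translate([0, 0, 377]) cube([329, 277, 31]);
cube([48, 48, 377]);
translate([281, 0, 0]) cube([48, 48, 377]);
translate([0, 229, 0]) cube([48, 48, 377]);
translate([281, 229, 0]) cube([48, 48, 377]);
translate([419, 0, 0]) {
  cube([23, 312, 779]);
  translate([543, 0, 0]) cube([23, 312, 779]);
  translate([23, 0, 0]) cube([520, 312, 23]);
  translate([23, 0, 356]) cube([520, 312, 23]);
  translate([23, 0, 712]) cube([520, 312, 23]);
}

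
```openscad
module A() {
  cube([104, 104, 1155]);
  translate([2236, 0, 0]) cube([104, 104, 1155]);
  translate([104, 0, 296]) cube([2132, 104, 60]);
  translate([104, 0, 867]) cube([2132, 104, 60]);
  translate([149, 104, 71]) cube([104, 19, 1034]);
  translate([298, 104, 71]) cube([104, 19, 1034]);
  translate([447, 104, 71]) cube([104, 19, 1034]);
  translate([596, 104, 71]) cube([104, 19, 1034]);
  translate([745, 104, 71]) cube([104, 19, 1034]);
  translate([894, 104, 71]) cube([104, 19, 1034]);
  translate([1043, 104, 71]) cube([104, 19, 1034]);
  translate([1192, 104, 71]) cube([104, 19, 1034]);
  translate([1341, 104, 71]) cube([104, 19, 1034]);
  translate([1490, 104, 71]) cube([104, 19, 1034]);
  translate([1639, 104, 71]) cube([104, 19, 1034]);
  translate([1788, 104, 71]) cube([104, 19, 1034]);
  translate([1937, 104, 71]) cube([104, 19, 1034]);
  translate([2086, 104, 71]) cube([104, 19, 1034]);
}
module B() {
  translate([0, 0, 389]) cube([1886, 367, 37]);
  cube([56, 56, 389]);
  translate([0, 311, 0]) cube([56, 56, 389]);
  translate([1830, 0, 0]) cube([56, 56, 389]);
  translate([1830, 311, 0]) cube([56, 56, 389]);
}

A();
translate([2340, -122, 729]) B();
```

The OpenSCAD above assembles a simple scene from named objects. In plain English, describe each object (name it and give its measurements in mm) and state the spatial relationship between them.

A is a fence section. Two 104×104 mm posts, 1155 mm tall, stand on the floor with a clear span of 2132 mm between their inner faces. Two horizontal rails of 104×60 mm section span the gap between the posts with their undersides at z = 296 mm and z = 867 mm, flush with the posts' −y face. 14 pickets, each 104 mm wide, 19 mm thick and 1034 mm tall, are fixed to the +y face of the rails with their bottoms at z = 71 mm, evenly spaced across the span with equal gaps (rounded down to the nearest mm) at the −x end and between each pair — any rounding remainder accumulates at the +x end.

B is a long wooden bench with a 1886 mm (x) × 367 mm (y) seat, 37 mm thick, its top surface 426 mm above the floor. Four 56 mm square legs at the seat corners, flush with the edges, run from z = 0 to the seat underside.

The bench is beside the fence section with their tops flush at z = 1155.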